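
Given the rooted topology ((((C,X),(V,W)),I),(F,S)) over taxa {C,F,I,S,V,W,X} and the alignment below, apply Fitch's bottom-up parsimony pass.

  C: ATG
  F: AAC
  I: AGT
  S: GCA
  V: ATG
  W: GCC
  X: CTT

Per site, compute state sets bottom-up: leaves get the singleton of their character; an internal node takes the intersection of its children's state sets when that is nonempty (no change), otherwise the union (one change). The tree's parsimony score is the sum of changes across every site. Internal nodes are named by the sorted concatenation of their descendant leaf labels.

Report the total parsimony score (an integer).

CX@0: {A} ∪ {C} = {A,C} (union, +1)
VW@0: {A} ∪ {G} = {A,G} (union, +1)
CVWX@0: {A,C} ∩ {A,G} = {A} (intersection, +0)
CIVWX@0: {A} ∩ {A} = {A} (intersection, +0)
FS@0: {A} ∪ {G} = {A,G} (union, +1)
CFISVWX@0: {A} ∩ {A,G} = {A} (intersection, +0)
CX@1: {T} ∩ {T} = {T} (intersection, +0)
VW@1: {T} ∪ {C} = {C,T} (union, +1)
CVWX@1: {T} ∩ {C,T} = {T} (intersection, +0)
CIVWX@1: {T} ∪ {G} = {G,T} (union, +1)
FS@1: {A} ∪ {C} = {A,C} (union, +1)
CFISVWX@1: {G,T} ∪ {A,C} = {A,C,G,T} (union, +1)
CX@2: {G} ∪ {T} = {G,T} (union, +1)
VW@2: {G} ∪ {C} = {C,G} (union, +1)
CVWX@2: {G,T} ∩ {C,G} = {G} (intersection, +0)
CIVWX@2: {G} ∪ {T} = {G,T} (union, +1)
FS@2: {C} ∪ {A} = {A,C} (union, +1)
CFISVWX@2: {G,T} ∪ {A,C} = {A,C,G,T} (union, +1)
per-site changes: [3, 4, 5]; total = 12

12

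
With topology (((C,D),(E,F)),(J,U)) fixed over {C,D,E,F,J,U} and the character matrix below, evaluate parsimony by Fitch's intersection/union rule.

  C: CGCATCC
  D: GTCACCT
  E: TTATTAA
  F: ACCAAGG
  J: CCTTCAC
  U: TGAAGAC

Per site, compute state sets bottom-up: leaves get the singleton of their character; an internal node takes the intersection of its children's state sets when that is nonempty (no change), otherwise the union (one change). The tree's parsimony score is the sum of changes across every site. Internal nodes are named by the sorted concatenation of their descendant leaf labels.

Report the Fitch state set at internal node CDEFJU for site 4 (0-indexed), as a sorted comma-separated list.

site 0, node CD: C={C} ∪ D={G} → {C,G} (+1)
site 0, node EF: E={T} ∪ F={A} → {A,T} (+1)
site 0, node CDEF: CD={C,G} ∪ EF={A,T} → {A,C,G,T} (+1)
site 0, node JU: J={C} ∪ U={T} → {C,T} (+1)
site 0, node CDEFJU: CDEF={A,C,G,T} ∩ JU={C,T} → {C,T} (+0)
site 1, node CD: C={G} ∪ D={T} → {G,T} (+1)
site 1, node EF: E={T} ∪ F={C} → {C,T} (+1)
site 1, node CDEF: CD={G,T} ∩ EF={C,T} → {T} (+0)
site 1, node JU: J={C} ∪ U={G} → {C,G} (+1)
site 1, node CDEFJU: CDEF={T} ∪ JU={C,G} → {C,G,T} (+1)
site 2, node CD: C={C} ∩ D={C} → {C} (+0)
site 2, node EF: E={A} ∪ F={C} → {A,C} (+1)
site 2, node CDEF: CD={C} ∩ EF={A,C} → {C} (+0)
site 2, node JU: J={T} ∪ U={A} → {A,T} (+1)
site 2, node CDEFJU: CDEF={C} ∪ JU={A,T} → {A,C,T} (+1)
site 3, node CD: C={A} ∩ D={A} → {A} (+0)
site 3, node EF: E={T} ∪ F={A} → {A,T} (+1)
site 3, node CDEF: CD={A} ∩ EF={A,T} → {A} (+0)
site 3, node JU: J={T} ∪ U={A} → {A,T} (+1)
site 3, node CDEFJU: CDEF={A} ∩ JU={A,T} → {A} (+0)
site 4, node CD: C={T} ∪ D={C} → {C,T} (+1)
site 4, node EF: E={T} ∪ F={A} → {A,T} (+1)
site 4, node CDEF: CD={C,T} ∩ EF={A,T} → {T} (+0)
site 4, node JU: J={C} ∪ U={G} → {C,G} (+1)
site 4, node CDEFJU: CDEF={T} ∪ JU={C,G} → {C,G,T} (+1)
site 5, node CD: C={C} ∩ D={C} → {C} (+0)
site 5, node EF: E={A} ∪ F={G} → {A,G} (+1)
site 5, node CDEF: CD={C} ∪ EF={A,G} → {A,C,G} (+1)
site 5, node JU: J={A} ∩ U={A} → {A} (+0)
site 5, node CDEFJU: CDEF={A,C,G} ∩ JU={A} → {A} (+0)
site 6, node CD: C={C} ∪ D={T} → {C,T} (+1)
site 6, node EF: E={A} ∪ F={G} → {A,G} (+1)
site 6, node CDEF: CD={C,T} ∪ EF={A,G} → {A,C,G,T} (+1)
site 6, node JU: J={C} ∩ U={C} → {C} (+0)
site 6, node CDEFJU: CDEF={A,C,G,T} ∩ JU={C} → {C} (+0)
per-site changes: [4, 4, 3, 2, 4, 2, 3]; total = 22

C,G,T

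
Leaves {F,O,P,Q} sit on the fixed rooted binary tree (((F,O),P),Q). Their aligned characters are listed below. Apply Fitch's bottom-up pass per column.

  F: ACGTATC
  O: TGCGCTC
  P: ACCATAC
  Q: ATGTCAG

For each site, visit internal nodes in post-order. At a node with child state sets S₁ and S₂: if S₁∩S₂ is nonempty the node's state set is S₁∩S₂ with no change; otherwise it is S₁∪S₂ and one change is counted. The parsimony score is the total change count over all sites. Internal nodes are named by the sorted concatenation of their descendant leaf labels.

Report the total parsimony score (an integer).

[col 0] FO: children F:{A}, O:{T} ∪→ {A,T}; cost 1
[col 0] FOP: children FO:{A,T}, P:{A} ∩→ {A}; cost 0
[col 0] FOPQ: children FOP:{A}, Q:{A} ∩→ {A}; cost 0
[col 1] FO: children F:{C}, O:{G} ∪→ {C,G}; cost 1
[col 1] FOP: children FO:{C,G}, P:{C} ∩→ {C}; cost 0
[col 1] FOPQ: children FOP:{C}, Q:{T} ∪→ {C,T}; cost 1
[col 2] FO: children F:{G}, O:{C} ∪→ {C,G}; cost 1
[col 2] FOP: children FO:{C,G}, P:{C} ∩→ {C}; cost 0
[col 2] FOPQ: children FOP:{C}, Q:{G} ∪→ {C,G}; cost 1
[col 3] FO: children F:{T}, O:{G} ∪→ {G,T}; cost 1
[col 3] FOP: children FO:{G,T}, P:{A} ∪→ {A,G,T}; cost 1
[col 3] FOPQ: children FOP:{A,G,T}, Q:{T} ∩→ {T}; cost 0
[col 4] FO: children F:{A}, O:{C} ∪→ {A,C}; cost 1
[col 4] FOP: children FO:{A,C}, P:{T} ∪→ {A,C,T}; cost 1
[col 4] FOPQ: children FOP:{A,C,T}, Q:{C} ∩→ {C}; cost 0
[col 5] FO: children F:{T}, O:{T} ∩→ {T}; cost 0
[col 5] FOP: children FO:{T}, P:{A} ∪→ {A,T}; cost 1
[col 5] FOPQ: children FOP:{A,T}, Q:{A} ∩→ {A}; cost 0
[col 6] FO: children F:{C}, O:{C} ∩→ {C}; cost 0
[col 6] FOP: children FO:{C}, P:{C} ∩→ {C}; cost 0
[col 6] FOPQ: children FOP:{C}, Q:{G} ∪→ {C,G}; cost 1
per-site changes: [1, 2, 2, 2, 2, 1, 1]; total = 11

11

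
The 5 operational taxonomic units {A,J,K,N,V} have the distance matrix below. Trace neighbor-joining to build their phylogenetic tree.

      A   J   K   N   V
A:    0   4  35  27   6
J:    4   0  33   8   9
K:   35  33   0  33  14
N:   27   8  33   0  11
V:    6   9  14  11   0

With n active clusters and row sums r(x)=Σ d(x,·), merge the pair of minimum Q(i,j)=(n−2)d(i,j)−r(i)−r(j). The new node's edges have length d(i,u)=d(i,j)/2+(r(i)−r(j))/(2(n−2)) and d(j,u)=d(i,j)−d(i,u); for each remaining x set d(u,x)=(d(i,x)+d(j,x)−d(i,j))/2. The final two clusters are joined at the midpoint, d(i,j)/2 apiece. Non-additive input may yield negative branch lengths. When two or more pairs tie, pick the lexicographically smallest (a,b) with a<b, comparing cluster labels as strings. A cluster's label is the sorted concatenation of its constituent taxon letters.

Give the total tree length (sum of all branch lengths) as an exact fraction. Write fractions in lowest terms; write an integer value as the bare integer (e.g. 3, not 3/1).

313/8

step 1: merge (A,J) at d=4, Q=-114; branch lengths A→5, J→-1; new cluster AJ
  updated: d(AJ,K)=32, d(AJ,N)=31/2, d(AJ,V)=11/2
step 2: merge (AJ,N) at d=31/2, Q=-163/2; branch lengths AJ→49/8, N→75/8; new cluster AJN
  updated: d(AJN,K)=99/4, d(AJN,V)=1/2
step 3: merge (AJN,K) at d=99/4, Q=-157/4; branch lengths AJN→45/8, K→153/8; new cluster AJKN
  updated: d(AJKN,V)=-41/8
step 4: merge (AJKN,V) at d=-41/8; branch lengths AJKN→-41/16, V→-41/16; new cluster AJKNV
final tree: ((((A:5,J:-1):49/8,N:75/8):45/8,K:153/8):-41/16,V:-41/16)
total length: 313/8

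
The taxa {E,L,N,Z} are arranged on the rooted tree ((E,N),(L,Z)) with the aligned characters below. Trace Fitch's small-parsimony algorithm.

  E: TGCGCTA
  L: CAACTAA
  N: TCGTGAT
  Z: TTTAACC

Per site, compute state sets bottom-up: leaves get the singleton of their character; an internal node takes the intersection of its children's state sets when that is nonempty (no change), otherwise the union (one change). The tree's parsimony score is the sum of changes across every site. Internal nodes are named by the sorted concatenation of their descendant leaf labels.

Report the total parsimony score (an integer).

EN@0: {T} ∩ {T} = {T} (intersection, +0)
LZ@0: {C} ∪ {T} = {C,T} (union, +1)
ELNZ@0: {T} ∩ {C,T} = {T} (intersection, +0)
EN@1: {G} ∪ {C} = {C,G} (union, +1)
LZ@1: {A} ∪ {T} = {A,T} (union, +1)
ELNZ@1: {C,G} ∪ {A,T} = {A,C,G,T} (union, +1)
EN@2: {C} ∪ {G} = {C,G} (union, +1)
LZ@2: {A} ∪ {T} = {A,T} (union, +1)
ELNZ@2: {C,G} ∪ {A,T} = {A,C,G,T} (union, +1)
EN@3: {G} ∪ {T} = {G,T} (union, +1)
LZ@3: {C} ∪ {A} = {A,C} (union, +1)
ELNZ@3: {G,T} ∪ {A,C} = {A,C,G,T} (union, +1)
EN@4: {C} ∪ {G} = {C,G} (union, +1)
LZ@4: {T} ∪ {A} = {A,T} (union, +1)
ELNZ@4: {C,G} ∪ {A,T} = {A,C,G,T} (union, +1)
EN@5: {T} ∪ {A} = {A,T} (union, +1)
LZ@5: {A} ∪ {C} = {A,C} (union, +1)
ELNZ@5: {A,T} ∩ {A,C} = {A} (intersection, +0)
EN@6: {A} ∪ {T} = {A,T} (union, +1)
LZ@6: {A} ∪ {C} = {A,C} (union, +1)
ELNZ@6: {A,T} ∩ {A,C} = {A} (intersection, +0)
per-site changes: [1, 3, 3, 3, 3, 2, 2]; total = 17

17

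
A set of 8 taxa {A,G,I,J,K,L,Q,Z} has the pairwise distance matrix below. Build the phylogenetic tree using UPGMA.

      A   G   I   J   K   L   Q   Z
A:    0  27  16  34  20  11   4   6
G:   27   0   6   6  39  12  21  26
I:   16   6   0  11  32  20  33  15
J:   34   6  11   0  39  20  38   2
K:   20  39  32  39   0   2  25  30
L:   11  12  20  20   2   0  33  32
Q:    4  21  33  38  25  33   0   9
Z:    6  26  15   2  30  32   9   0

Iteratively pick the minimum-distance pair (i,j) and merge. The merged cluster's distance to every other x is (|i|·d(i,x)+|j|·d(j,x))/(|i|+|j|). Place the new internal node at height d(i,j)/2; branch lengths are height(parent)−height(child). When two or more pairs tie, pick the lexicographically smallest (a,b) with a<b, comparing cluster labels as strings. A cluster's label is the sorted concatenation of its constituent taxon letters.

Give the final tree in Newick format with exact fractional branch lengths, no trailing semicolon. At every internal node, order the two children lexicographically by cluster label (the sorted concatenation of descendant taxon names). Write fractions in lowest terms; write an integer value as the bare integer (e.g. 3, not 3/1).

iteration 1: select J,Z (d=2); attach at lengths (1, 1); label the merged cluster JZ
  updated: d(A,JZ)=20, d(G,JZ)=16, d(I,JZ)=13, d(JZ,K)=69/2, d(JZ,L)=26, d(JZ,Q)=47/2
iteration 2: select K,L (d=2); attach at lengths (1, 1); label the merged cluster KL
  updated: d(A,KL)=31/2, d(G,KL)=51/2, d(I,KL)=26, d(JZ,KL)=121/4, d(KL,Q)=29
iteration 3: select A,Q (d=4); attach at lengths (2, 2); label the merged cluster AQ
  updated: d(AQ,G)=24, d(AQ,I)=49/2, d(AQ,JZ)=87/4, d(AQ,KL)=89/4
iteration 4: select G,I (d=6); attach at lengths (3, 3); label the merged cluster GI
  updated: d(AQ,GI)=97/4, d(GI,JZ)=29/2, d(GI,KL)=103/4
iteration 5: select GI,JZ (d=29/2); attach at lengths (17/4, 25/4); label the merged cluster GIJZ
  updated: d(AQ,GIJZ)=23, d(GIJZ,KL)=28
iteration 6: select AQ,KL (d=89/4); attach at lengths (73/8, 81/8); label the merged cluster AKLQ
  updated: d(AKLQ,GIJZ)=51/2
iteration 7: select AKLQ,GIJZ (d=51/2); attach at lengths (13/8, 11/2); label the merged cluster AGIJKLQZ
final tree: (((A:2,Q:2):73/8,(K:1,L:1):81/8):13/8,((G:3,I:3):17/4,(J:1,Z:1):25/4):11/2)
total length: 407/8

(((A:2,Q:2):73/8,(K:1,L:1):81/8):13/8,((G:3,I:3):17/4,(J:1,Z:1):25/4):11/2)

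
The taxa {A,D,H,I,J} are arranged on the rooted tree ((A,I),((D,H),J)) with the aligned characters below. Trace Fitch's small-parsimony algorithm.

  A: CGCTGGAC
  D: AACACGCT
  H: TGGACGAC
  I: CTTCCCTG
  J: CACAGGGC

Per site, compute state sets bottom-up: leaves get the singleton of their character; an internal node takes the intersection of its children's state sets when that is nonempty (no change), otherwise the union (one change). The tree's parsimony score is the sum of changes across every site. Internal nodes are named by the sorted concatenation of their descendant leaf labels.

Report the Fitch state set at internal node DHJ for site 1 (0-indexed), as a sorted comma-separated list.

A

[col 0] AI: children A:{C}, I:{C} ∩→ {C}; cost 0
[col 0] DH: children D:{A}, H:{T} ∪→ {A,T}; cost 1
[col 0] DHJ: children DH:{A,T}, J:{C} ∪→ {A,C,T}; cost 1
[col 0] ADHIJ: children AI:{C}, DHJ:{A,C,T} ∩→ {C}; cost 0
[col 1] AI: children A:{G}, I:{T} ∪→ {G,T}; cost 1
[col 1] DH: children D:{A}, H:{G} ∪→ {A,G}; cost 1
[col 1] DHJ: children DH:{A,G}, J:{A} ∩→ {A}; cost 0
[col 1] ADHIJ: children AI:{G,T}, DHJ:{A} ∪→ {A,G,T}; cost 1
[col 2] AI: children A:{C}, I:{T} ∪→ {C,T}; cost 1
[col 2] DH: children D:{C}, H:{G} ∪→ {C,G}; cost 1
[col 2] DHJ: children DH:{C,G}, J:{C} ∩→ {C}; cost 0
[col 2] ADHIJ: children AI:{C,T}, DHJ:{C} ∩→ {C}; cost 0
[col 3] AI: children A:{T}, I:{C} ∪→ {C,T}; cost 1
[col 3] DH: children D:{A}, H:{A} ∩→ {A}; cost 0
[col 3] DHJ: children DH:{A}, J:{A} ∩→ {A}; cost 0
[col 3] ADHIJ: children AI:{C,T}, DHJ:{A} ∪→ {A,C,T}; cost 1
[col 4] AI: children A:{G}, I:{C} ∪→ {C,G}; cost 1
[col 4] DH: children D:{C}, H:{C} ∩→ {C}; cost 0
[col 4] DHJ: children DH:{C}, J:{G} ∪→ {C,G}; cost 1
[col 4] ADHIJ: children AI:{C,G}, DHJ:{C,G} ∩→ {C,G}; cost 0
[col 5] AI: children A:{G}, I:{C} ∪→ {C,G}; cost 1
[col 5] DH: children D:{G}, H:{G} ∩→ {G}; cost 0
[col 5] DHJ: children DH:{G}, J:{G} ∩→ {G}; cost 0
[col 5] ADHIJ: children AI:{C,G}, DHJ:{G} ∩→ {G}; cost 0
[col 6] AI: children A:{A}, I:{T} ∪→ {A,T}; cost 1
[col 6] DH: children D:{C}, H:{A} ∪→ {A,C}; cost 1
[col 6] DHJ: children DH:{A,C}, J:{G} ∪→ {A,C,G}; cost 1
[col 6] ADHIJ: children AI:{A,T}, DHJ:{A,C,G} ∩→ {A}; cost 0
[col 7] AI: children A:{C}, I:{G} ∪→ {C,G}; cost 1
[col 7] DH: children D:{T}, H:{C} ∪→ {C,T}; cost 1
[col 7] DHJ: children DH:{C,T}, J:{C} ∩→ {C}; cost 0
[col 7] ADHIJ: children AI:{C,G}, DHJ:{C} ∩→ {C}; cost 0
per-site changes: [2, 3, 2, 2, 2, 1, 3, 2]; total = 17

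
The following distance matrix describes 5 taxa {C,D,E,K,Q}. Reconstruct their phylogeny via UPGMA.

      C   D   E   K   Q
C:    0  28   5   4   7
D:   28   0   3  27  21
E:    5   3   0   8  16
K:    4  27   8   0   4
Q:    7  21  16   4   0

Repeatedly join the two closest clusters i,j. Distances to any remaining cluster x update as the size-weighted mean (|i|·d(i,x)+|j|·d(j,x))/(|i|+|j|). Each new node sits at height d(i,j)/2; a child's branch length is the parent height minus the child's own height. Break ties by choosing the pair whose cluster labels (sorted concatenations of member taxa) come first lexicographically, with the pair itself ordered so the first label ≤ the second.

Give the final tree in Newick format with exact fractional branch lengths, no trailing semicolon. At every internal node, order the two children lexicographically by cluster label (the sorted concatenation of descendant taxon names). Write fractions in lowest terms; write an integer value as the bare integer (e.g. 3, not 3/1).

step 1: merge (D,E) at d=3; branch lengths D→3/2, E→3/2; new cluster DE
  updated: d(C,DE)=33/2, d(DE,K)=35/2, d(DE,Q)=37/2
step 2: merge (C,K) at d=4; branch lengths C→2, K→2; new cluster CK
  updated: d(CK,DE)=17, d(CK,Q)=11/2
step 3: merge (CK,Q) at d=11/2; branch lengths CK→3/4, Q→11/4; new cluster CKQ
  updated: d(CKQ,DE)=35/2
step 4: merge (CKQ,DE) at d=35/2; branch lengths CKQ→6, DE→29/4; new cluster CDEKQ
final tree: (((C:2,K:2):3/4,Q:11/4):6,(D:3/2,E:3/2):29/4)
total length: 95/4

(((C:2,K:2):3/4,Q:11/4):6,(D:3/2,E:3/2):29/4)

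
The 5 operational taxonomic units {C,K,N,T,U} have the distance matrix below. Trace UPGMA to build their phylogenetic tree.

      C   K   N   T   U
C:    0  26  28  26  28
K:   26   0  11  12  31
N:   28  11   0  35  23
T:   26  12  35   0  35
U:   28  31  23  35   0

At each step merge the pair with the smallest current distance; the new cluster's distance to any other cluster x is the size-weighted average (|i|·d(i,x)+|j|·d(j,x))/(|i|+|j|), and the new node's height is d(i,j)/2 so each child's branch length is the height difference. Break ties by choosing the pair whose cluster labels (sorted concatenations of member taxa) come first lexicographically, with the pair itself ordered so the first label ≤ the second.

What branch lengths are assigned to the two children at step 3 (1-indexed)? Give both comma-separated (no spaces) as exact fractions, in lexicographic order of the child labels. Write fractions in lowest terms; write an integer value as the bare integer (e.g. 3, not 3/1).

40/3,19/12

iteration 1: select K,N (d=11); attach at lengths (11/2, 11/2); label the merged cluster KN
  updated: d(C,KN)=27, d(KN,T)=47/2, d(KN,U)=27
iteration 2: select KN,T (d=47/2); attach at lengths (25/4, 47/4); label the merged cluster KNT
  updated: d(C,KNT)=80/3, d(KNT,U)=89/3
iteration 3: select C,KNT (d=80/3); attach at lengths (40/3, 19/12); label the merged cluster CKNT
  updated: d(CKNT,U)=117/4
iteration 4: select CKNT,U (d=117/4); attach at lengths (31/24, 117/8); label the merged cluster CKNTU
final tree: ((C:40/3,((K:11/2,N:11/2):25/4,T:47/4):19/12):31/24,U:117/8)
total length: 359/6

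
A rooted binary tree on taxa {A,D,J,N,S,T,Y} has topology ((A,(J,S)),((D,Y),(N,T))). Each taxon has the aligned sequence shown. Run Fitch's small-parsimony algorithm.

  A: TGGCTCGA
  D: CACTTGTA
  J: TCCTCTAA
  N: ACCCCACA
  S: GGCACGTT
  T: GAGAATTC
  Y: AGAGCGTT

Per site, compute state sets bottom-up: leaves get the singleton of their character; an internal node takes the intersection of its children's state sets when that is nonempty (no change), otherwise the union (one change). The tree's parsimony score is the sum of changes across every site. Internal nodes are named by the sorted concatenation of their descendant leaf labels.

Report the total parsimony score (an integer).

29

JS@0: {T} ∪ {G} = {G,T} (union, +1)
AJS@0: {T} ∩ {G,T} = {T} (intersection, +0)
DY@0: {C} ∪ {A} = {A,C} (union, +1)
NT@0: {A} ∪ {G} = {A,G} (union, +1)
DNTY@0: {A,C} ∩ {A,G} = {A} (intersection, +0)
ADJNSTY@0: {T} ∪ {A} = {A,T} (union, +1)
JS@1: {C} ∪ {G} = {C,G} (union, +1)
AJS@1: {G} ∩ {C,G} = {G} (intersection, +0)
DY@1: {A} ∪ {G} = {A,G} (union, +1)
NT@1: {C} ∪ {A} = {A,C} (union, +1)
DNTY@1: {A,G} ∩ {A,C} = {A} (intersection, +0)
ADJNSTY@1: {G} ∪ {A} = {A,G} (union, +1)
JS@2: {C} ∩ {C} = {C} (intersection, +0)
AJS@2: {G} ∪ {C} = {C,G} (union, +1)
DY@2: {C} ∪ {A} = {A,C} (union, +1)
NT@2: {C} ∪ {G} = {C,G} (union, +1)
DNTY@2: {A,C} ∩ {C,G} = {C} (intersection, +0)
ADJNSTY@2: {C,G} ∩ {C} = {C} (intersection, +0)
JS@3: {T} ∪ {A} = {A,T} (union, +1)
AJS@3: {C} ∪ {A,T} = {A,C,T} (union, +1)
DY@3: {T} ∪ {G} = {G,T} (union, +1)
NT@3: {C} ∪ {A} = {A,C} (union, +1)
DNTY@3: {G,T} ∪ {A,C} = {A,C,G,T} (union, +1)
ADJNSTY@3: {A,C,T} ∩ {A,C,G,T} = {A,C,T} (intersection, +0)
JS@4: {C} ∩ {C} = {C} (intersection, +0)
AJS@4: {T} ∪ {C} = {C,T} (union, +1)
DY@4: {T} ∪ {C} = {C,T} (union, +1)
NT@4: {C} ∪ {A} = {A,C} (union, +1)
DNTY@4: {C,T} ∩ {A,C} = {C} (intersection, +0)
ADJNSTY@4: {C,T} ∩ {C} = {C} (intersection, +0)
JS@5: {T} ∪ {G} = {G,T} (union, +1)
AJS@5: {C} ∪ {G,T} = {C,G,T} (union, +1)
DY@5: {G} ∩ {G} = {G} (intersection, +0)
NT@5: {A} ∪ {T} = {A,T} (union, +1)
DNTY@5: {G} ∪ {A,T} = {A,G,T} (union, +1)
ADJNSTY@5: {C,G,T} ∩ {A,G,T} = {G,T} (intersection, +0)
JS@6: {A} ∪ {T} = {A,T} (union, +1)
AJS@6: {G} ∪ {A,T} = {A,G,T} (union, +1)
DY@6: {T} ∩ {T} = {T} (intersection, +0)
NT@6: {C} ∪ {T} = {C,T} (union, +1)
DNTY@6: {T} ∩ {C,T} = {T} (intersection, +0)
ADJNSTY@6: {A,G,T} ∩ {T} = {T} (intersection, +0)
JS@7: {A} ∪ {T} = {A,T} (union, +1)
AJS@7: {A} ∩ {A,T} = {A} (intersection, +0)
DY@7: {A} ∪ {T} = {A,T} (union, +1)
NT@7: {A} ∪ {C} = {A,C} (union, +1)
DNTY@7: {A,T} ∩ {A,C} = {A} (intersection, +0)
ADJNSTY@7: {A} ∩ {A} = {A} (intersection, +0)
per-site changes: [4, 4, 3, 5, 3, 4, 3, 3]; total = 29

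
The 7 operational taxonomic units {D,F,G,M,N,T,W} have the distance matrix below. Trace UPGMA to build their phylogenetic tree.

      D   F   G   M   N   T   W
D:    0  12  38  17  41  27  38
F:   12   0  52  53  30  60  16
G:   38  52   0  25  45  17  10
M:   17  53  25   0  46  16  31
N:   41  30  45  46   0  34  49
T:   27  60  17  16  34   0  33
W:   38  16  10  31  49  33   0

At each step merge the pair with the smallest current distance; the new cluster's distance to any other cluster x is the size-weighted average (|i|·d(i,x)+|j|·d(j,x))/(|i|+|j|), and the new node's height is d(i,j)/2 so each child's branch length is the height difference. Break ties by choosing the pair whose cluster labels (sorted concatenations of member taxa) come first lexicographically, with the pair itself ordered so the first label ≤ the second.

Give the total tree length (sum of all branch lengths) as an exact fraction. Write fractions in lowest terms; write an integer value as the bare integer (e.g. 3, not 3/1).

1. join G+W (d=10) ⇒ GW; edges |G|=5, |W|=5
  updated: d(D,GW)=38, d(F,GW)=34, d(GW,M)=28, d(GW,N)=47, d(GW,T)=25
2. join D+F (d=12) ⇒ DF; edges |D|=6, |F|=6
  updated: d(DF,GW)=36, d(DF,M)=35, d(DF,N)=71/2, d(DF,T)=87/2
3. join M+T (d=16) ⇒ MT; edges |M|=8, |T|=8
  updated: d(DF,MT)=157/4, d(GW,MT)=53/2, d(MT,N)=40
4. join GW+MT (d=53/2) ⇒ GMTW; edges |GW|=33/4, |MT|=21/4
  updated: d(DF,GMTW)=301/8, d(GMTW,N)=87/2
5. join DF+N (d=71/2) ⇒ DFN; edges |DF|=47/4, |N|=71/4
  updated: d(DFN,GMTW)=475/12
6. join DFN+GMTW (d=475/12) ⇒ DFGMNTW; edges |DFN|=49/24, |GMTW|=157/24
final tree: (((D:6,F:6):47/4,N:71/4):49/24,((G:5,W:5):33/4,(M:8,T:8):21/4):157/24)
total length: 1075/12

1075/12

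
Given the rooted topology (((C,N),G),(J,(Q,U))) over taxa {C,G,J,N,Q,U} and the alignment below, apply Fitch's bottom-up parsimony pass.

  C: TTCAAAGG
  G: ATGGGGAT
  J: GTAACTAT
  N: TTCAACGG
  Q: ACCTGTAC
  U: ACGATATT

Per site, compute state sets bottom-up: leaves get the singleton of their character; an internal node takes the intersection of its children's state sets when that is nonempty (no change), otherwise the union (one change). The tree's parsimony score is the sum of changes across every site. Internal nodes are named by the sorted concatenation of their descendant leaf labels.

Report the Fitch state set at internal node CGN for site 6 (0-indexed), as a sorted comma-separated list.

CN@0: {T} ∩ {T} = {T} (intersection, +0)
CGN@0: {T} ∪ {A} = {A,T} (union, +1)
QU@0: {A} ∩ {A} = {A} (intersection, +0)
JQU@0: {G} ∪ {A} = {A,G} (union, +1)
CGJNQU@0: {A,T} ∩ {A,G} = {A} (intersection, +0)
CN@1: {T} ∩ {T} = {T} (intersection, +0)
CGN@1: {T} ∩ {T} = {T} (intersection, +0)
QU@1: {C} ∩ {C} = {C} (intersection, +0)
JQU@1: {T} ∪ {C} = {C,T} (union, +1)
CGJNQU@1: {T} ∩ {C,T} = {T} (intersection, +0)
CN@2: {C} ∩ {C} = {C} (intersection, +0)
CGN@2: {C} ∪ {G} = {C,G} (union, +1)
QU@2: {C} ∪ {G} = {C,G} (union, +1)
JQU@2: {A} ∪ {C,G} = {A,C,G} (union, +1)
CGJNQU@2: {C,G} ∩ {A,C,G} = {C,G} (intersection, +0)
CN@3: {A} ∩ {A} = {A} (intersection, +0)
CGN@3: {A} ∪ {G} = {A,G} (union, +1)
QU@3: {T} ∪ {A} = {A,T} (union, +1)
JQU@3: {A} ∩ {A,T} = {A} (intersection, +0)
CGJNQU@3: {A,G} ∩ {A} = {A} (intersection, +0)
CN@4: {A} ∩ {A} = {A} (intersection, +0)
CGN@4: {A} ∪ {G} = {A,G} (union, +1)
QU@4: {G} ∪ {T} = {G,T} (union, +1)
JQU@4: {C} ∪ {G,T} = {C,G,T} (union, +1)
CGJNQU@4: {A,G} ∩ {C,G,T} = {G} (intersection, +0)
CN@5: {A} ∪ {C} = {A,C} (union, +1)
CGN@5: {A,C} ∪ {G} = {A,C,G} (union, +1)
QU@5: {T} ∪ {A} = {A,T} (union, +1)
JQU@5: {T} ∩ {A,T} = {T} (intersection, +0)
CGJNQU@5: {A,C,G} ∪ {T} = {A,C,G,T} (union, +1)
CN@6: {G} ∩ {G} = {G} (intersection, +0)
CGN@6: {G} ∪ {A} = {A,G} (union, +1)
QU@6: {A} ∪ {T} = {A,T} (union, +1)
JQU@6: {A} ∩ {A,T} = {A} (intersection, +0)
CGJNQU@6: {A,G} ∩ {A} = {A} (intersection, +0)
CN@7: {G} ∩ {G} = {G} (intersection, +0)
CGN@7: {G} ∪ {T} = {G,T} (union, +1)
QU@7: {C} ∪ {T} = {C,T} (union, +1)
JQU@7: {T} ∩ {C,T} = {T} (intersection, +0)
CGJNQU@7: {G,T} ∩ {T} = {T} (intersection, +0)
per-site changes: [2, 1, 3, 2, 3, 4, 2, 2]; total = 19

A,G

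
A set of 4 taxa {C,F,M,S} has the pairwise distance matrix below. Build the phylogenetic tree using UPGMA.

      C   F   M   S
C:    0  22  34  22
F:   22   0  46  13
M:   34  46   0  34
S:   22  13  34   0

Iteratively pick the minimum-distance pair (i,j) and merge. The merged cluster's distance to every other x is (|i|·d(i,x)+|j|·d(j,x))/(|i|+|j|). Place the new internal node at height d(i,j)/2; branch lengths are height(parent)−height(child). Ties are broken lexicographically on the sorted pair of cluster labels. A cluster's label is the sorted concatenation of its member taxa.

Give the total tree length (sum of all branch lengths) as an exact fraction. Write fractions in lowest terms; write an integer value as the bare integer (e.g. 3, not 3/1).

111/2

step 1: merge (F,S) at d=13; branch lengths F→13/2, S→13/2; new cluster FS
  updated: d(C,FS)=22, d(FS,M)=40
step 2: merge (C,FS) at d=22; branch lengths C→11, FS→9/2; new cluster CFS
  updated: d(CFS,M)=38
step 3: merge (CFS,M) at d=38; branch lengths CFS→8, M→19; new cluster CFMS
final tree: ((C:11,(F:13/2,S:13/2):9/2):8,M:19)
total length: 111/2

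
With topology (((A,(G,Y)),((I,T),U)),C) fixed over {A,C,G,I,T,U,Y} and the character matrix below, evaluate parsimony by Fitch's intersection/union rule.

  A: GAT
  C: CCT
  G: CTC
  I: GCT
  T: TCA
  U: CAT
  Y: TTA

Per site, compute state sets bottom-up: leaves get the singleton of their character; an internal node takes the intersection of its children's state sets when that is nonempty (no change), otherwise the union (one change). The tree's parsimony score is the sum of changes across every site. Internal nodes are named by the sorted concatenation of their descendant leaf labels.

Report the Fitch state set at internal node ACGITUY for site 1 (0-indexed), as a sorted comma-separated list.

[col 0] GY: children G:{C}, Y:{T} ∪→ {C,T}; cost 1
[col 0] AGY: children A:{G}, GY:{C,T} ∪→ {C,G,T}; cost 1
[col 0] IT: children I:{G}, T:{T} ∪→ {G,T}; cost 1
[col 0] ITU: children IT:{G,T}, U:{C} ∪→ {C,G,T}; cost 1
[col 0] AGITUY: children AGY:{C,G,T}, ITU:{C,G,T} ∩→ {C,G,T}; cost 0
[col 0] ACGITUY: children AGITUY:{C,G,T}, C:{C} ∩→ {C}; cost 0
[col 1] GY: children G:{T}, Y:{T} ∩→ {T}; cost 0
[col 1] AGY: children A:{A}, GY:{T} ∪→ {A,T}; cost 1
[col 1] IT: children I:{C}, T:{C} ∩→ {C}; cost 0
[col 1] ITU: children IT:{C}, U:{A} ∪→ {A,C}; cost 1
[col 1] AGITUY: children AGY:{A,T}, ITU:{A,C} ∩→ {A}; cost 0
[col 1] ACGITUY: children AGITUY:{A}, C:{C} ∪→ {A,C}; cost 1
[col 2] GY: children G:{C}, Y:{A} ∪→ {A,C}; cost 1
[col 2] AGY: children A:{T}, GY:{A,C} ∪→ {A,C,T}; cost 1
[col 2] IT: children I:{T}, T:{A} ∪→ {A,T}; cost 1
[col 2] ITU: children IT:{A,T}, U:{T} ∩→ {T}; cost 0
[col 2] AGITUY: children AGY:{A,C,T}, ITU:{T} ∩→ {T}; cost 0
[col 2] ACGITUY: children AGITUY:{T}, C:{T} ∩→ {T}; cost 0
per-site changes: [4, 3, 3]; total = 10

A,C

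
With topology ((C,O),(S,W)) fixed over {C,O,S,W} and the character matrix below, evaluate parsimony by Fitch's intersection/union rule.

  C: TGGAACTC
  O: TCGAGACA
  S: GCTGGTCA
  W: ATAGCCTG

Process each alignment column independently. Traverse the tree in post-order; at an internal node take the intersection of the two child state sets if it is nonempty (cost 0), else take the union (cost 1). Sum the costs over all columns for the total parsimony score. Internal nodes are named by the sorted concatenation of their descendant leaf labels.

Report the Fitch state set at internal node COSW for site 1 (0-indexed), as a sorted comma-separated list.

C

site 0, node CO: C={T} ∩ O={T} → {T} (+0)
site 0, node SW: S={G} ∪ W={A} → {A,G} (+1)
site 0, node COSW: CO={T} ∪ SW={A,G} → {A,G,T} (+1)
site 1, node CO: C={G} ∪ O={C} → {C,G} (+1)
site 1, node SW: S={C} ∪ W={T} → {C,T} (+1)
site 1, node COSW: CO={C,G} ∩ SW={C,T} → {C} (+0)
site 2, node CO: C={G} ∩ O={G} → {G} (+0)
site 2, node SW: S={T} ∪ W={A} → {A,T} (+1)
site 2, node COSW: CO={G} ∪ SW={A,T} → {A,G,T} (+1)
site 3, node CO: C={A} ∩ O={A} → {A} (+0)
site 3, node SW: S={G} ∩ W={G} → {G} (+0)
site 3, node COSW: CO={A} ∪ SW={G} → {A,G} (+1)
site 4, node CO: C={A} ∪ O={G} → {A,G} (+1)
site 4, node SW: S={G} ∪ W={C} → {C,G} (+1)
site 4, node COSW: CO={A,G} ∩ SW={C,G} → {G} (+0)
site 5, node CO: C={C} ∪ O={A} → {A,C} (+1)
site 5, node SW: S={T} ∪ W={C} → {C,T} (+1)
site 5, node COSW: CO={A,C} ∩ SW={C,T} → {C} (+0)
site 6, node CO: C={T} ∪ O={C} → {C,T} (+1)
site 6, node SW: S={C} ∪ W={T} → {C,T} (+1)
site 6, node COSW: CO={C,T} ∩ SW={C,T} → {C,T} (+0)
site 7, node CO: C={C} ∪ O={A} → {A,C} (+1)
site 7, node SW: S={A} ∪ W={G} → {A,G} (+1)
site 7, node COSW: CO={A,C} ∩ SW={A,G} → {A} (+0)
per-site changes: [2, 2, 2, 1, 2, 2, 2, 2]; total = 15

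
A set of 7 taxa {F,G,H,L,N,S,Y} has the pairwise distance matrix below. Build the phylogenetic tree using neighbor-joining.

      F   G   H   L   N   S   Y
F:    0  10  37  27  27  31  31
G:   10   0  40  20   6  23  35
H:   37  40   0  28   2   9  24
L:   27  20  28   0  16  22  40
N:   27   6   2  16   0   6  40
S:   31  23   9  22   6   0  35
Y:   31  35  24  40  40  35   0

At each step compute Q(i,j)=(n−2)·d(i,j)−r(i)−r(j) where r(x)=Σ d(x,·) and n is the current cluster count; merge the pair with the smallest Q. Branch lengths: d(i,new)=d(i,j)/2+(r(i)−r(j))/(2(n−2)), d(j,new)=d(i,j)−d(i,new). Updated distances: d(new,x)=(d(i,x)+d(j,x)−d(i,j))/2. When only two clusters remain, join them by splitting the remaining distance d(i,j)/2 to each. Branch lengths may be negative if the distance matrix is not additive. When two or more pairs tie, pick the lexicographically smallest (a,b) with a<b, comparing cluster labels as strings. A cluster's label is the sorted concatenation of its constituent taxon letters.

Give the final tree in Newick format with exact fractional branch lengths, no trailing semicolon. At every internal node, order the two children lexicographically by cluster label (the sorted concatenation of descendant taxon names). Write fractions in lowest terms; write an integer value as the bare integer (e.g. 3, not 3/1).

((((((F:79/10,G:21/10):117/16,Y:331/16):83/24,L:283/24):105/16,S:65/16):39/16,H:29/8):-13/16,N:-13/16)

iteration 1: select F,G (d=10, Q=-247); attach at lengths (79/10, 21/10); label the merged cluster FG
  updated: d(FG,H)=67/2, d(FG,L)=37/2, d(FG,N)=23/2, d(FG,S)=22, d(FG,Y)=28
iteration 2: select FG,Y (d=28, Q=-337/2); attach at lengths (117/16, 331/16); label the merged cluster FGY
  updated: d(FGY,H)=59/4, d(FGY,L)=61/4, d(FGY,N)=47/4, d(FGY,S)=29/2
iteration 3: select FGY,L (d=61/4, Q=-367/4); attach at lengths (83/24, 283/24); label the merged cluster FGLY
  updated: d(FGLY,H)=55/4, d(FGLY,N)=25/4, d(FGLY,S)=85/8
iteration 4: select FGLY,S (d=85/8, Q=-35); attach at lengths (105/16, 65/16); label the merged cluster FGLSY
  updated: d(FGLSY,H)=97/16, d(FGLSY,N)=13/16
iteration 5: select FGLSY,H (d=97/16, Q=-71/8); attach at lengths (39/16, 29/8); label the merged cluster FGHLSY
  updated: d(FGHLSY,N)=-13/8
iteration 6: select FGHLSY,N (d=-13/8); attach at lengths (-13/16, -13/16); label the merged cluster FGHLNSY
final tree: ((((((F:79/10,G:21/10):117/16,Y:331/16):83/24,L:283/24):105/16,S:65/16):39/16,H:29/8):-13/16,N:-13/16)
total length: 1093/16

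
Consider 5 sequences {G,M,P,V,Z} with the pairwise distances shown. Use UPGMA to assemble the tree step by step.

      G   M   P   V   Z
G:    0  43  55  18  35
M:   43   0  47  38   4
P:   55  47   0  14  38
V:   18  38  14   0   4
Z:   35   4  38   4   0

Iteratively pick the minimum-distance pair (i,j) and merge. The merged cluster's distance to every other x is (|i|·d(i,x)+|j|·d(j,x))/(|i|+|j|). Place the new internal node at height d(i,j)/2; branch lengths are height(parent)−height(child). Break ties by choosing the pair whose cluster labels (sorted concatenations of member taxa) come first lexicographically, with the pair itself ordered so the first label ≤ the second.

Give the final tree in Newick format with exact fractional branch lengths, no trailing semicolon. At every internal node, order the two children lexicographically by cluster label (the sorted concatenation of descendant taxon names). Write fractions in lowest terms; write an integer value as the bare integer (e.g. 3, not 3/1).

1. join M+Z (d=4) ⇒ MZ; edges |M|=2, |Z|=2
  updated: d(G,MZ)=39, d(MZ,P)=85/2, d(MZ,V)=21
2. join P+V (d=14) ⇒ PV; edges |P|=7, |V|=7
  updated: d(G,PV)=73/2, d(MZ,PV)=127/4
3. join MZ+PV (d=127/4) ⇒ MPVZ; edges |MZ|=111/8, |PV|=71/8
  updated: d(G,MPVZ)=151/4
4. join G+MPVZ (d=151/4) ⇒ GMPVZ; edges |G|=151/8, |MPVZ|=3
final tree: (G:151/8,((M:2,Z:2):111/8,(P:7,V:7):71/8):3)
total length: 501/8

(G:151/8,((M:2,Z:2):111/8,(P:7,V:7):71/8):3)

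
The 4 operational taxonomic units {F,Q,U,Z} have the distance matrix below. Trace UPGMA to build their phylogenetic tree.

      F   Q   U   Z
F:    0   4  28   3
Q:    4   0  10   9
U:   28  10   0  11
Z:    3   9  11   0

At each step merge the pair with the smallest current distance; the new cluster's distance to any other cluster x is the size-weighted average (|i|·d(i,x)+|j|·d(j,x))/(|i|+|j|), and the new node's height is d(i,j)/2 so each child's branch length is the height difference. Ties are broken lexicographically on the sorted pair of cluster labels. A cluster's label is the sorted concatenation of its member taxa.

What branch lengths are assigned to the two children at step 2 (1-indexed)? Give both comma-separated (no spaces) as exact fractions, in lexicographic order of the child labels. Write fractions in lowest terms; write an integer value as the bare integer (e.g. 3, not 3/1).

1. join F+Z (d=3) ⇒ FZ; edges |F|=3/2, |Z|=3/2
  updated: d(FZ,Q)=13/2, d(FZ,U)=39/2
2. join FZ+Q (d=13/2) ⇒ FQZ; edges |FZ|=7/4, |Q|=13/4
  updated: d(FQZ,U)=49/3
3. join FQZ+U (d=49/3) ⇒ FQUZ; edges |FQZ|=59/12, |U|=49/6
final tree: (((F:3/2,Z:3/2):7/4,Q:13/4):59/12,U:49/6)
total length: 253/12

7/4,13/4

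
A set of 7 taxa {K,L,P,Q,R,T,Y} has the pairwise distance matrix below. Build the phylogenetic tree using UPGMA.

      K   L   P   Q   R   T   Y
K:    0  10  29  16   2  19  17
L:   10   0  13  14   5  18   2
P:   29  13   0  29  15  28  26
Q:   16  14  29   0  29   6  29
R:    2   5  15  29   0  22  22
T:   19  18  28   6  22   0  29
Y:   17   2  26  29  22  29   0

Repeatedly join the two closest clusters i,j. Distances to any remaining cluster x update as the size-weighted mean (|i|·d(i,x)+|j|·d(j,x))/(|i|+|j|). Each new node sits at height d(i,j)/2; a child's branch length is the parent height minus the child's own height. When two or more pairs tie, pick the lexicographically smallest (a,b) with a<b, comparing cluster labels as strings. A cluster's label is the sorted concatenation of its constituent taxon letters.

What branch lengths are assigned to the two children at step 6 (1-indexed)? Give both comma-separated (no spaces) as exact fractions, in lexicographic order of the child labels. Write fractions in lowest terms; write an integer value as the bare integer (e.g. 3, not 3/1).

51/40,173/20

step 1: merge (K,R) at d=2; branch lengths K→1, R→1; new cluster KR
  updated: d(KR,L)=15/2, d(KR,P)=22, d(KR,Q)=45/2, d(KR,T)=41/2, d(KR,Y)=39/2
step 2: merge (L,Y) at d=2; branch lengths L→1, Y→1; new cluster LY
  updated: d(KR,LY)=27/2, d(LY,P)=39/2, d(LY,Q)=43/2, d(LY,T)=47/2
step 3: merge (Q,T) at d=6; branch lengths Q→3, T→3; new cluster QT
  updated: d(KR,QT)=43/2, d(LY,QT)=45/2, d(P,QT)=57/2
step 4: merge (KR,LY) at d=27/2; branch lengths KR→23/4, LY→23/4; new cluster KLRY
  updated: d(KLRY,P)=83/4, d(KLRY,QT)=22
step 5: merge (KLRY,P) at d=83/4; branch lengths KLRY→29/8, P→83/8; new cluster KLPRY
  updated: d(KLPRY,QT)=233/10
step 6: merge (KLPRY,QT) at d=233/10; branch lengths KLPRY→51/40, QT→173/20; new cluster KLPQRTY
final tree: ((((K:1,R:1):23/4,(L:1,Y:1):23/4):29/8,P:83/8):51/40,(Q:3,T:3):173/20)
total length: 1817/40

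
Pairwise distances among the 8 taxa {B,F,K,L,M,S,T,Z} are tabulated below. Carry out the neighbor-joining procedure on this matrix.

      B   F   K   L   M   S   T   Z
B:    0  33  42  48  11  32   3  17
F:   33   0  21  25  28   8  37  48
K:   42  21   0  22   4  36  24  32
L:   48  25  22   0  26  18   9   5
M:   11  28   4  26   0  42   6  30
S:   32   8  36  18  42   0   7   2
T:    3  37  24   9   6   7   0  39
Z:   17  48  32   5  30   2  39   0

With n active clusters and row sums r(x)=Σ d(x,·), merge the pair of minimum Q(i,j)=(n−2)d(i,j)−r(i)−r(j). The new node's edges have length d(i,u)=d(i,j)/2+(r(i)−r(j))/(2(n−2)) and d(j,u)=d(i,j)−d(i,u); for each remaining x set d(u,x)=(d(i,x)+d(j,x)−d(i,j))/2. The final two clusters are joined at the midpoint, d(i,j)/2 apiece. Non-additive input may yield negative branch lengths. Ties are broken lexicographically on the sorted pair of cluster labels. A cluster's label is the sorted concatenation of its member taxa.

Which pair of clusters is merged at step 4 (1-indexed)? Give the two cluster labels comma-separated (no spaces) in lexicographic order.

L,SZ

step 1: merge (S,Z) at d=2, Q=-306; branch lengths S→-4/3, Z→10/3; new cluster SZ
  updated: d(B,SZ)=47/2, d(F,SZ)=27, d(K,SZ)=33, d(L,SZ)=21/2, d(M,SZ)=35, d(SZ,T)=22
step 2: merge (B,T) at d=3, Q=-493/2; branch lengths B→149/20, T→-89/20; new cluster BT
  updated: d(BT,F)=67/2, d(BT,K)=63/2, d(BT,L)=27, d(BT,M)=7, d(BT,SZ)=85/4
step 3: merge (K,M) at d=4, Q=-391/2; branch lengths K→55/16, M→9/16; new cluster KM
  updated: d(BT,KM)=69/4, d(F,KM)=45/2, d(KM,L)=22, d(KM,SZ)=32
step 4: merge (L,SZ) at d=21/2, Q=-575/4; branch lengths L→101/24, SZ→151/24; new cluster LSZ
  updated: d(BT,LSZ)=151/8, d(F,LSZ)=83/4, d(KM,LSZ)=87/4
step 5: merge (BT,KM) at d=69/4, Q=-773/8; branch lengths BT→341/32, KM→211/32; new cluster BKMT
  updated: d(BKMT,F)=155/8, d(BKMT,LSZ)=187/16
step 6: merge (BKMT,F) at d=155/8, Q=-829/16; branch lengths BKMT→165/32, F→455/32; new cluster BFKMT
  updated: d(BFKMT,LSZ)=209/32
step 7: merge (BFKMT,LSZ) at d=209/32; branch lengths BFKMT→209/64, LSZ→209/64; new cluster BFKLMSTZ
final tree: ((((B:149/20,T:-89/20):341/32,(K:55/16,M:9/16):211/32):165/32,F:455/32):209/64,(L:101/24,(S:-4/3,Z:10/3):151/24):209/64)
total length: 2005/32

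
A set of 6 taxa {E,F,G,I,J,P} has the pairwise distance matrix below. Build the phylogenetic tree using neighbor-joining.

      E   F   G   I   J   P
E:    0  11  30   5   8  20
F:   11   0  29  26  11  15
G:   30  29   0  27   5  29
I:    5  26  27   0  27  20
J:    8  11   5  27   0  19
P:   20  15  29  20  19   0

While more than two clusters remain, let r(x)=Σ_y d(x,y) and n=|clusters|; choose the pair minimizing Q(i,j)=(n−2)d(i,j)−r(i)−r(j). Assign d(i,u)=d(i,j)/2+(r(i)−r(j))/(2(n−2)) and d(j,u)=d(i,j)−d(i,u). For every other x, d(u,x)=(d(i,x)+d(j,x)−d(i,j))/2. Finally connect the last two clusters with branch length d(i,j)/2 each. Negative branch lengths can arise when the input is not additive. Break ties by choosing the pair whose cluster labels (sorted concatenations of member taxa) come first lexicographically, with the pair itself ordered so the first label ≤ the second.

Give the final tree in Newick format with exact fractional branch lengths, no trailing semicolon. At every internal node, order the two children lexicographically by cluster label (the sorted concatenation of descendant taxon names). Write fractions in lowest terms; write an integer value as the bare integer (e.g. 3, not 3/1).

iteration 1: select G,J (d=5, Q=-170); attach at lengths (35/4, -15/4); label the merged cluster GJ
  updated: d(E,GJ)=33/2, d(F,GJ)=35/2, d(GJ,I)=49/2, d(GJ,P)=43/2
iteration 2: select E,I (d=5, Q=-113); attach at lengths (-4/3, 19/3); label the merged cluster EI
  updated: d(EI,F)=16, d(EI,GJ)=18, d(EI,P)=35/2
iteration 3: select EI,GJ (d=18, Q=-145/2); attach at lengths (61/8, 83/8); label the merged cluster EGIJ
  updated: d(EGIJ,F)=31/4, d(EGIJ,P)=21/2
iteration 4: select EGIJ,F (d=31/4, Q=-133/4); attach at lengths (13/8, 49/8); label the merged cluster EFGIJ
  updated: d(EFGIJ,P)=71/8
iteration 5: select EFGIJ,P (d=71/8); attach at lengths (71/16, 71/16); label the merged cluster EFGIJP
final tree: ((((E:-4/3,I:19/3):61/8,(G:35/4,J:-15/4):83/8):13/8,F:49/8):71/16,P:71/16)
total length: 357/8

((((E:-4/3,I:19/3):61/8,(G:35/4,J:-15/4):83/8):13/8,F:49/8):71/16,P:71/16)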